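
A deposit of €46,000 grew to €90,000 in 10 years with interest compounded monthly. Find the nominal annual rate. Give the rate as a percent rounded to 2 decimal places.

6.73%

(1 + r/12)^120 = 90,000/46,000 = 1.95652.
1 + r/12 = 1.95652^(1/120) ≈ 1.005609, so r/12 ≈ 0.00560874.
r ≈ 12·0.00560874 = 6.73049%.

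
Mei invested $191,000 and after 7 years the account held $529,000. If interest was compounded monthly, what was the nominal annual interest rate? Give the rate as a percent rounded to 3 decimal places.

(1 + r/12)^84 = 529,000/191,000 = 2.76963.
1 + r/12 = 2.76963^(1/84) ≈ 1.012201, so r/12 ≈ 0.0122014.
r ≈ 12·0.0122014 = 14.64168%.

14.642%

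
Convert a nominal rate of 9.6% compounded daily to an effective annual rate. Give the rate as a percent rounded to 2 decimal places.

10.07%

EAR = (1 + 9.6%/365)^365 − 1 = (1 + 0.000263014)^365 − 1.
(1 + 0.000263014)^365 ≈ 1.100745, so EAR ≈ 10.07452%.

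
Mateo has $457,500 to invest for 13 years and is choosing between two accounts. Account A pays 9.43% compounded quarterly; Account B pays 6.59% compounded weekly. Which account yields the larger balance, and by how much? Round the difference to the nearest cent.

Account A growth factor: (1 + 0.023575)^52 ≈ 3.359099301192; balance ≈ 1,536,787.9303.
Account B growth factor: (1 + 0.0659/52)^676 ≈ 2.354097924002; balance ≈ 1,076,999.8002.
Account A is larger by 459,788.1301.

Account A, by $459,788.13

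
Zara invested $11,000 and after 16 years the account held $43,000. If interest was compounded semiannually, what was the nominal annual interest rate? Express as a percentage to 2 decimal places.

The 32-period growth factor is 43,000/11,000 = 3.90909.
r/2 = 3.90909^(1/32) − 1 ≈ 0.0435238, so r ≈ 2·0.0435238 = 8.70476%.

8.70%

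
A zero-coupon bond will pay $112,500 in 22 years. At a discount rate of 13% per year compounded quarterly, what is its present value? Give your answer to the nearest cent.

$6,742.60

Periodic rate = 13%/4 = 0.0325; 88 periods.
P = 112,500/(1 + 0.0325)^88 ≈ 112,500/16.684965343 ≈ 6,742.5972.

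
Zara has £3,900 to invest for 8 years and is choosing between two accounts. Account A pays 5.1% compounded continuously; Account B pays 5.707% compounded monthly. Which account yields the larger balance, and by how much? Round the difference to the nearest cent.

Account A growth factor: e^(0.051·8) = e^0.408 ≈ 1.503807161; balance ≈ 5,864.8479.
Account B growth factor: (1 + 0.05707/12)^96 ≈ 1.576926609; balance ≈ 6,150.0138.
Account B is larger by 285.1658.

Account B, by £285.17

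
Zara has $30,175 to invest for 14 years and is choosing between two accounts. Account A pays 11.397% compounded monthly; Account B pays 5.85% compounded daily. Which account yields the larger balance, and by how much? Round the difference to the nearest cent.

Account A, by $79,243.09

A: (1 + 0.0094975)^168 ≈ 4.89419899606, so 30,175 × 4.89419899606 ≈ 147,682.4547.
B: (1 + 0.0585/365)^5110 ≈ 2.2680816244, so 30,175 × 2.2680816244 ≈ 68,439.3630.
Difference ≈ 79,243.0917 in favor of A.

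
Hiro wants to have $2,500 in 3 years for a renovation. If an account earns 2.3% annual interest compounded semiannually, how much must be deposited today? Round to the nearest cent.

Periodic rate = 2.3%/2 = 0.0115; 6 periods.
P = 2,500/(1 + 0.0115)^6 ≈ 2,500/1.071014431 ≈ 2,334.2356.

$2,334.24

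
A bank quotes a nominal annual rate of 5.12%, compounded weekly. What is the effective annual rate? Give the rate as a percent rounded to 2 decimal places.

One year is 52 periods at 0.000984615 each: (1 + 0.000984615)^52 ≈ 1.052507.
EAR = 1.052507 − 1 ≈ 5.25069%.

5.25%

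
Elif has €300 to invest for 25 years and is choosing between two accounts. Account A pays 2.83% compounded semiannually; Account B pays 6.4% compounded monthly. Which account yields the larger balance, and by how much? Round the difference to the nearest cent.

Account B, by €873.94

Account A growth factor: (1 + 0.01415)^50 ≈ 2.01887648; balance ≈ 605.6629.
Account B growth factor: (1 + 0.064/12)^300 ≈ 4.932019028; balance ≈ 1,479.6057.
Account B is larger by 873.9428.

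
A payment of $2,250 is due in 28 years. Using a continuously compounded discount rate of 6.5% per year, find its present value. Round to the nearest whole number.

P = A·e^(−rt) = 2,250·e^(−1.82).
e^(−1.82) ≈ 0.1620257509, so P ≈ 364.5579.

$365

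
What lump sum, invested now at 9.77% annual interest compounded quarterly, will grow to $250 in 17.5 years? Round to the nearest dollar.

Periodic rate = 9.77%/4 = 0.024425; 70 periods.
P = 250/(1 + 0.024425)^70 ≈ 250/5.41516619 ≈ 46.1666.

$46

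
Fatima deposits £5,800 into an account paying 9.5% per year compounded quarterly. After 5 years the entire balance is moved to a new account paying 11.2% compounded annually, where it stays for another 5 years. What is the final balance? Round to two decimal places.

Phase 1: 5,800·(1 + 0.02375)^20 ≈ 9,274.8371.
Phase 2: 9,274.8371·(1 + 0.112)^5 ≈ 15,769.9467.

£15,769.95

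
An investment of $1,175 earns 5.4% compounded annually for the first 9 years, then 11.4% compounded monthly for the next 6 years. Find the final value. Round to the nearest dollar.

$3,726

Phase 1: 1,175·(1 + 0.054)^9 ≈ 1,886.2679.
Phase 2: 1,886.2679·(1 + 0.0095)^72 ≈ 3,726.1355.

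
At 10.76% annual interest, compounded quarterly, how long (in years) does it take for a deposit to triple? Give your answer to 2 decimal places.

(1 + 0.0269)^(4t) = 3.
4t = ln 3 / ln(1 + 0.0269) ≈ 1.0986/0.0265446 ≈ 41.3875.
t ≈ 10.3469.

10.35 years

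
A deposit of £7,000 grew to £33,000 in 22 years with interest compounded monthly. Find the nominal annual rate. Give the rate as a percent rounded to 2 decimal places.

The 264-period growth factor is 33,000/7,000 = 4.71429.
r/12 = 4.71429^(1/264) − 1 ≈ 0.00589076, so r ≈ 12·0.00589076 = 7.06891%.

7.07%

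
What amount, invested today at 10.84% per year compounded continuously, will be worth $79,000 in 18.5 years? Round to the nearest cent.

$10,633.91

P = A·e^(−rt) = 79,000·e^(−2.0054).
e^(−2.0054) ≈ 0.13460644235, so P ≈ 10,633.9089.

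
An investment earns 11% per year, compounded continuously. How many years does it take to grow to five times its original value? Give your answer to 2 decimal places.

14.63 years

e^(0.11t) = 5, so 0.11t = ln 5 ≈ 1.6094.
t ≈ 1.6094/0.11 ≈ 14.6313.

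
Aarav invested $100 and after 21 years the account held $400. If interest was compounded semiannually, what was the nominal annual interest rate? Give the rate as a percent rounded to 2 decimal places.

6.71%

(1 + r/2)^42 = 400/100 = 4.
1 + r/2 = 4^(1/42) ≈ 1.033558, so r/2 ≈ 0.0335578.
r ≈ 2·0.0335578 = 6.71156%.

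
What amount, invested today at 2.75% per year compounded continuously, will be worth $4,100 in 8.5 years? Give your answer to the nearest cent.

$3,245.39

P = A·e^(−rt) = 4,100·e^(−0.23375).
e^(−0.23375) ≈ 0.7915596811, so P ≈ 3,245.3947.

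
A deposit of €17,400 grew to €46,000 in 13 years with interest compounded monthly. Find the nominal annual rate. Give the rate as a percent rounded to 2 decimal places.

7.50%

The 156-period growth factor is 46,000/17,400 = 2.64368.
r/12 = 2.64368^(1/156) − 1 ≈ 0.00625133, so r ≈ 12·0.00625133 = 7.50159%.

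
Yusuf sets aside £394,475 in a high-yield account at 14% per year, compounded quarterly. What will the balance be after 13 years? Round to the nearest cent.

£2,360,030.82

Growth factor = (1 + 0.035)^52 ≈ 5.982713270958.
A ≈ 394,475 × 5.982713270958 ≈ 2,360,030.8176.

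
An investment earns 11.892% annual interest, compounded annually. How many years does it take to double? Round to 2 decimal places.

(1 + 0.11892)^t = 2.
t = ln 2 / ln(1 + 0.11892) ≈ 0.69315/0.112364 ≈ 6.1688.

6.17 years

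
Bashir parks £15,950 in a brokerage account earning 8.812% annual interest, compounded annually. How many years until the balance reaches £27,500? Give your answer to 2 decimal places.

6.45 years

(1 + 0.08812)^t = 27,500/15,950 = 1.7241.
t·ln(1 + 0.08812) = ln(1.7241); t = 0.54473/0.0844514 ≈ 6.4502.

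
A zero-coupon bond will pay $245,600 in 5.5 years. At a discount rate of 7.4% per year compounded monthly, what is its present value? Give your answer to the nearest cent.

Periodic rate = 7.4%/12 = 0.00616667; 66 periods.
P = 245,600/(1 + 0.074/12)^66 ≈ 245,600/1.50042772685 ≈ 163,686.6579.

$163,686.66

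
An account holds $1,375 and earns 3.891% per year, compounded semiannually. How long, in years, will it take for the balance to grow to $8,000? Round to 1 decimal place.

45.7 years

(1 + 0.019455)^(2t) = 8,000/1,375 = 5.8182.
2t·ln(1 + 0.019455) = ln(5.8182); 2t = 1.761/0.0192682 ≈ 91.3936.
t ≈ 45.6968 years.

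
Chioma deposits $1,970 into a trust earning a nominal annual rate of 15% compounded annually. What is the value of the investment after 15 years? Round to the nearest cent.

$16,030.01

Growth factor = (1 + 0.15)^15 ≈ 8.1370616292.
A ≈ 1,970 × 8.1370616292 ≈ 16,030.0114.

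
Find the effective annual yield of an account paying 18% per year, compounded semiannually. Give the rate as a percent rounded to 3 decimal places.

18.810%

One year is 2 periods at 0.09 each: (1 + 0.09)^2 ≈ 1.1881.
EAR = 1.1881 − 1 ≈ 18.81000%.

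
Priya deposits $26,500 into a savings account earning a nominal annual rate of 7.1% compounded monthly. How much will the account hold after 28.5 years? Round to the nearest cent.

$199,274.26

Growth factor = (1 + 0.071/12)^342 ≈ 7.51978329505.
A ≈ 26,500 × 7.51978329505 ≈ 199,274.2573.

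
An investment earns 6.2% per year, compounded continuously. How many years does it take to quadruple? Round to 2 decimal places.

22.36 years

e^(0.062t) = 4, so 0.062t = ln 4 ≈ 1.3863.
t ≈ 1.3863/0.062 ≈ 22.3596.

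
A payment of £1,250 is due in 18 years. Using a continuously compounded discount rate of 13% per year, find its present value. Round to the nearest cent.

P = A·e^(−rt) = 1,250·e^(−2.34).
e^(−2.34) ≈ 0.09632763823, so P ≈ 120.4095.

£120.41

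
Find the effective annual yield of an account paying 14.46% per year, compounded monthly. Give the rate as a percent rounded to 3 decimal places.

EAR = (1 + 14.46%/12)^12 − 1 = (1 + 0.01205)^12 − 1.
(1 + 0.01205)^12 ≈ 1.154579, so EAR ≈ 15.45789%.

15.458%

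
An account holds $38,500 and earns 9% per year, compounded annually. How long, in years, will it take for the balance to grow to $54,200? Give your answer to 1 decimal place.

4.0 years

(1 + 0.09)^t = 54,200/38,500 = 1.4078.
t·ln(1 + 0.09) = ln(1.4078); t = 0.34202/0.0861777 ≈ 3.9688.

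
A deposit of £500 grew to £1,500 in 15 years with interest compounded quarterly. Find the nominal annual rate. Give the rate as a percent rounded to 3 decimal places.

7.392%

The 60-period growth factor is 1,500/500 = 3.
r/4 = 3^(1/60) − 1 ≈ 0.0184789, so r ≈ 4·0.0184789 = 7.39155%.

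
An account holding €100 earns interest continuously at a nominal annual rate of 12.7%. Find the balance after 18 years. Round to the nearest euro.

A = P·e^(rt) = 100·e^(0.127·18) = 100·e^2.286.
e^2.286 ≈ 9.83551682, so A ≈ 983.5517.

€984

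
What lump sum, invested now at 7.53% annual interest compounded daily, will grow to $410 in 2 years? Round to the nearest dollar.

$353

Growth factor = (1 + 0.0753/365)^730 ≈ 1.1625135.
P = 410/1.1625135 ≈ 352.6841.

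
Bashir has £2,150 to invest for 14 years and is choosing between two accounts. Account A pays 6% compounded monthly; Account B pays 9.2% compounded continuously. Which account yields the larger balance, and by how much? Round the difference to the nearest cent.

A: (1 + 0.005)^168 ≈ 2.31152383, so 2,150 × 2.31152383 ≈ 4,969.7762.
B: e^(0.092·14) = e^1.288 ≈ 3.625528243, so 2,150 × 3.625528243 ≈ 7,794.8857.
Difference ≈ 2,825.1095 in favor of B.

Account B, by £2,825.11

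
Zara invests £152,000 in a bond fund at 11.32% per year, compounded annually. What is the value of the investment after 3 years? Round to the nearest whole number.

Annual rate = 11.32% = 0.1132; years = 3.
A = 152,000·(1 + 0.1132)^3 ≈ 152,000·1.37949329197 ≈ 209,682.9804.

£209,683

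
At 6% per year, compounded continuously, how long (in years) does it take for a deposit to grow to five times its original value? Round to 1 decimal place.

26.8 years

e^(0.06t) = 5, so 0.06t = ln 5 ≈ 1.6094.
t ≈ 1.6094/0.06 ≈ 26.8240.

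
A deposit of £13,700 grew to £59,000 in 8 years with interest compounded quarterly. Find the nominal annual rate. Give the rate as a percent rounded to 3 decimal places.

The 32-period growth factor is 59,000/13,700 = 4.30657.
r/4 = 4.30657^(1/32) − 1 ≈ 0.0466865, so r ≈ 4·0.0466865 = 18.67459%.

18.675%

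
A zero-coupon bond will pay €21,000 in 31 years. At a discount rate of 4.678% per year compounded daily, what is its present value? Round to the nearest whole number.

€4,926

Growth factor = (1 + 0.04678/365)^11315 ≈ 4.2634857515.
P = 21,000/4.2634857515 ≈ 4,925.5471.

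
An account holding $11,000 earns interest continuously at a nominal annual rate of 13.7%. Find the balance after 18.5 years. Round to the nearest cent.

A = P·e^(rt) = 11,000·e^(0.137·18.5) = 11,000·e^2.5345.
e^2.5345 ≈ 12.6101242094, so A ≈ 138,711.3663.

$138,711.37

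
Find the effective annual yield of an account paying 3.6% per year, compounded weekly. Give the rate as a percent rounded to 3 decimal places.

EAR = (1 + 3.6%/52)^52 − 1 = (1 + 0.000692308)^52 − 1.
(1 + 0.000692308)^52 ≈ 1.036643, so EAR ≈ 3.66429%.

3.664%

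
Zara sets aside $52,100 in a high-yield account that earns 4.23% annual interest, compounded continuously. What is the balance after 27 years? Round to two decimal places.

A = P·e^(rt) = 52,100·e^(0.0423·27) = 52,100·e^1.1421.
e^1.1421 ≈ 3.13334147811, so A ≈ 163,247.0910.

$163,247.09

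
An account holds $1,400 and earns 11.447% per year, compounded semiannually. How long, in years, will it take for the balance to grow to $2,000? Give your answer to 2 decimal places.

We need (1 + 0.057235)^(2t) = 1.4286, so 2t = ln 1.4286 / ln 1.057235 ≈ 6.4084.
t ≈ 6.4084/2 = 3.2042 years.

3.20 years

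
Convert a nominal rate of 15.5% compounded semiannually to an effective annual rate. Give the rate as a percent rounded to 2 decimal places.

EAR = (1 + 15.5%/2)^2 − 1 = (1 + 0.0775)^2 − 1.
(1 + 0.0775)^2 ≈ 1.161006, so EAR ≈ 16.10062%.

16.10%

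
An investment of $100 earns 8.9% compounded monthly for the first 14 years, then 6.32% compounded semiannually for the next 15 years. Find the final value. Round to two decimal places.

Phase 1: 100·(1 + 0.089/12)^168 ≈ 346.0462.
Phase 2: 346.0462·(1 + 0.0316)^30 ≈ 879.9826.

$879.98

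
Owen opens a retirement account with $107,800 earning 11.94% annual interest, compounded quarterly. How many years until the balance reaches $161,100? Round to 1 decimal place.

3.4 years

(1 + 0.02985)^(4t) = 161,100/107,800 = 1.4944.
4t·ln(1 + 0.02985) = ln(1.4944); 4t = 0.40175/0.0294132 ≈ 13.6588.
t ≈ 3.4147 years.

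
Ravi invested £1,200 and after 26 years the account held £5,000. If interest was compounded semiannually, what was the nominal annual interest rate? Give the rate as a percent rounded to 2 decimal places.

The 52-period growth factor is 5,000/1,200 = 4.16667.
r/2 = 4.16667^(1/52) − 1 ≈ 0.0278246, so r ≈ 2·0.0278246 = 5.56492%.

5.56%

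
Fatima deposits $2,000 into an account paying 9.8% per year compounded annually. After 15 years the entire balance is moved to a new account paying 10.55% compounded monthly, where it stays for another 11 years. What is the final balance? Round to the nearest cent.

$25,814.35

Phase 1: 2,000·(1 + 0.098)^15 ≈ 8,129.5236.
Phase 2: 8,129.5236·(1 + 0.1055/12)^132 ≈ 25,814.3533.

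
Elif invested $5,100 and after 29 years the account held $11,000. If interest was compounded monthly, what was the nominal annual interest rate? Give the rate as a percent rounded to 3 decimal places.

The 348-period growth factor is 11,000/5,100 = 2.15686.
r/12 = 2.15686^(1/348) − 1 ≈ 0.00221122, so r ≈ 12·0.00221122 = 2.65346%.

2.653%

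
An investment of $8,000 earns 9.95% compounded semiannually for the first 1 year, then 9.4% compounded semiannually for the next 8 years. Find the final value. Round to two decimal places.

$18,382.67

Phase 1: 8,000·(1 + 0.04975)^2 ≈ 8,815.8005.
Phase 2: 8,815.8005·(1 + 0.047)^16 ≈ 18,382.6729.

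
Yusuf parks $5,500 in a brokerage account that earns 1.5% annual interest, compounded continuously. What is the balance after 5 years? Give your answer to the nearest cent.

$5,928.36

A = P·e^(rt) = 5,500·e^(0.015·5) = 5,500·e^0.075.
e^0.075 ≈ 1.077884151, so A ≈ 5,928.3628.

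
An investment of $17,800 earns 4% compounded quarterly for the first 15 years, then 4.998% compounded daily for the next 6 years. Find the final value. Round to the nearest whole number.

Phase 1: 17,800·(1 + 0.01)^60 ≈ 32,337.2012.
Phase 2: 32,337.2012·(1 + 0.04998/365)^2190 ≈ 43,644.5221.

$43,645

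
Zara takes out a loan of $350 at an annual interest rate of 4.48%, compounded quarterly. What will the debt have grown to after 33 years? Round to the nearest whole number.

Periodic rate = 4.48%/4 = 0.0112; periods = 4·33 = 132.
A = 350·(1 + 0.0112)^132 ≈ 350·4.350027914 ≈ 1,522.5098.

$1,523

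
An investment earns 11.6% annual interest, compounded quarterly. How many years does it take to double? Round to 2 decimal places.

6.06 years

(1 + 0.029)^(4t) = 2.
4t = ln 2 / ln(1 + 0.029) ≈ 0.69315/0.0285875 ≈ 24.2465.
t ≈ 6.0616.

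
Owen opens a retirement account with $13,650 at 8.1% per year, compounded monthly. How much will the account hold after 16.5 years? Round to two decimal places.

Periodic rate = 8.1%/12 = 0.00675; periods = 12·16.5 = 198.
A = 13,650·(1 + 0.00675)^198 ≈ 13,650·3.7886490652 ≈ 51,715.0597.

$51,715.06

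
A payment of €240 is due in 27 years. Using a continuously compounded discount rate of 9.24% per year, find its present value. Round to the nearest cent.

€19.80

P = A·e^(−rt) = 240·e^(−2.4948).
e^(−2.4948) ≈ 0.0825129523, so P ≈ 19.8031.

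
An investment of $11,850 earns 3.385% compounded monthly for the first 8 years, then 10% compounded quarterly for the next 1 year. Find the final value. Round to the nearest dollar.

After 8 years at 3.385%: 11,850 × 1.3105131472 ≈ 15,529.5808.
Then 1 years at 10%: 15,529.5808 × 1.1038128906 ≈ 17,141.7515.

$17,142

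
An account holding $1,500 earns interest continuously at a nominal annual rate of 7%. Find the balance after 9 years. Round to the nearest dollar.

A = P·e^(rt) = 1,500·e^(0.07·9) = 1,500·e^0.63.
e^0.63 ≈ 1.877610579, so A ≈ 2,816.4159.

$2,816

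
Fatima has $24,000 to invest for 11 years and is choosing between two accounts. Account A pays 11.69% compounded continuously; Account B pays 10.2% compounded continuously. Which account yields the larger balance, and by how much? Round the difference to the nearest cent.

Account A, by $13,126.38

A: e^(0.1169·11) = e^1.2859 ≈ 3.6179226228, so 24,000 × 3.6179226228 ≈ 86,830.1429.
B: e^(0.102·11) = e^1.122 ≈ 3.0709900455, so 24,000 × 3.0709900455 ≈ 73,703.7611.
Difference ≈ 13,126.3819 in favor of A.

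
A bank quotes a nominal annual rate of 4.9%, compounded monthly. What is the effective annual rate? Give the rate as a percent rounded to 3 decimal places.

5.012%

One year is 12 periods at 0.00408333 each: (1 + 0.00408333)^12 ≈ 1.050116.
EAR = 1.050116 − 1 ≈ 5.01156%.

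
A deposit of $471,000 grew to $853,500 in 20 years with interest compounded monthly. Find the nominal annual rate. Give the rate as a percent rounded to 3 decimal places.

The 240-period growth factor is 853,500/471,000 = 1.8121.
r/12 = 1.8121^(1/240) − 1 ≈ 0.0024801, so r ≈ 12·0.0024801 = 2.97612%.

2.976%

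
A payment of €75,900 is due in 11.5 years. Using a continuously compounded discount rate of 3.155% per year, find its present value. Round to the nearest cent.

€52,804.25

P = A·e^(−rt) = 75,900·e^(−0.362825).
e^(−0.362825) ≈ 0.69570817178, so P ≈ 52,804.2502.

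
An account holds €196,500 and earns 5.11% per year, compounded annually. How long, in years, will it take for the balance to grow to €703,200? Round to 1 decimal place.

We need (1 + 0.0511)^t = 3.5786, so t = ln 3.5786 / ln 1.0511 ≈ 25.5829.

25.6 years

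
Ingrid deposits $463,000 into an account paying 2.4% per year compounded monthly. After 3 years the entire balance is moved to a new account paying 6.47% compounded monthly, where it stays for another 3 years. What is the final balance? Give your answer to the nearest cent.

$603,794.41

After 3 years at 2.4%: 463,000 × 1.07457807467 ≈ 497,529.6486.
Then 3 years at 6.47%: 497,529.6486 × 1.21358478514 ≈ 603,794.4117.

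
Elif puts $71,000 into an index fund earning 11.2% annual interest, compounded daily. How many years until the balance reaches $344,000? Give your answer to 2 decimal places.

14.09 years

(1 + 0.000306849)^(365t) = 344,000/71,000 = 4.8451.
365t·ln(1 + 0.000306849) = ln(4.8451); 365t = 1.578/0.000306802 ≈ 5143.2537.
t ≈ 14.0911 years.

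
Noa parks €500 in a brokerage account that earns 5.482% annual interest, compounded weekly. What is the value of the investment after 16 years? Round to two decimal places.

€1,201.43

Growth factor = (1 + 0.05482/52)^832 ≈ 2.402855883.
A ≈ 500 × 2.402855883 ≈ 1,201.4279.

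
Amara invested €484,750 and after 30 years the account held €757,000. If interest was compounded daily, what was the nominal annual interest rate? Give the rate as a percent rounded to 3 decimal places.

The 10950-period growth factor is 757,000/484,750 = 1.56163.
r/365 = 1.56163^(1/10950) − 1 ≈ 0.0000407068, so r ≈ 365·0.0000407068 = 1.48580%.

1.486%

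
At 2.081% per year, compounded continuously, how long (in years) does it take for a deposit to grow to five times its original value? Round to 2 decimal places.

e^(0.02081t) = 5, so 0.02081t = ln 5 ≈ 1.6094.
t ≈ 1.6094/0.02081 ≈ 77.3396.

77.34 years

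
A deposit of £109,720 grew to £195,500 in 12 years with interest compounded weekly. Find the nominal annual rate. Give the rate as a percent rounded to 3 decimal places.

The 624-period growth factor is 195,500/109,720 = 1.78181.
r/52 = 1.78181^(1/624) − 1 ≈ 0.000926116, so r ≈ 52·0.000926116 = 4.81580%.

4.816%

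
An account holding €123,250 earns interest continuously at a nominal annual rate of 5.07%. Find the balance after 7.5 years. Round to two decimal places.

A = P·e^(rt) = 123,250·e^(0.0507·7.5) = 123,250·e^0.38025.
e^0.38025 ≈ 1.46265020628, so A ≈ 180,271.6379.

€180,271.64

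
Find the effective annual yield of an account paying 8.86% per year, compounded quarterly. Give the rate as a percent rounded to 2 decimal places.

EAR = (1 + 8.86%/4)^4 − 1 = (1 + 0.02215)^4 − 1.
(1 + 0.02215)^4 ≈ 1.091587, so EAR ≈ 9.15874%.

9.16%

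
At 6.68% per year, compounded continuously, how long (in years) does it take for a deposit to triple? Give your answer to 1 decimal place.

16.4 years

e^(0.0668t) = 3, so 0.0668t = ln 3 ≈ 1.0986.
t ≈ 1.0986/0.0668 ≈ 16.4463.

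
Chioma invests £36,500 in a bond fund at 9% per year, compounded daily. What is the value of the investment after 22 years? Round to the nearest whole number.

£264,296

Periodic rate = 9%/365 = 0.000246575; periods = 365·22 = 8030.
A = 36,500·(1 + 0.09/365)^8030 ≈ 36,500·7.24097546844 ≈ 264,295.6046.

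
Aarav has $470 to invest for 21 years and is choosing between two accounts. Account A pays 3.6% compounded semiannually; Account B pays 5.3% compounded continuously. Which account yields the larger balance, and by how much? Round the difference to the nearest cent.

A: (1 + 0.018)^42 ≈ 2.11546905, so 470 × 2.11546905 ≈ 994.2705.
B: e^(0.053·21) = e^1.113 ≈ 3.043475138, so 470 × 3.043475138 ≈ 1,430.4333.
Difference ≈ 436.1629 in favor of B.

Account B, by $436.16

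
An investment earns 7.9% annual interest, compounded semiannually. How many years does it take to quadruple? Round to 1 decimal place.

17.9 years

(1 + 0.0395)^(2t) = 4.
2t = ln 4 / ln(1 + 0.0395) ≈ 1.3863/0.0387398 ≈ 35.7847.
t ≈ 17.8924.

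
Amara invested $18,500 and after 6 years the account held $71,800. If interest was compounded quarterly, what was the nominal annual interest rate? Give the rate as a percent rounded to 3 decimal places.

23.253%

The 24-period growth factor is 71,800/18,500 = 3.88108.
r/4 = 3.88108^(1/24) − 1 ≈ 0.0581316, so r ≈ 4·0.0581316 = 23.25265%.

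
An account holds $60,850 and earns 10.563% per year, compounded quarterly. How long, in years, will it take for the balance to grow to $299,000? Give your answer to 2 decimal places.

15.27 years

(1 + 0.0264075)^(4t) = 299,000/60,850 = 4.9137.
4t·ln(1 + 0.0264075) = ln(4.9137); 4t = 1.592/0.0260648 ≈ 61.0797.
t ≈ 15.2699 years.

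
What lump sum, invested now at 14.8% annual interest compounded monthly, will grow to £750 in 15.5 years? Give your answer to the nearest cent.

Periodic rate = 14.8%/12 = 0.0123333; 186 periods.
P = 750/(1 + 0.148/12)^186 ≈ 750/9.77637651 ≈ 76.7155.

£76.72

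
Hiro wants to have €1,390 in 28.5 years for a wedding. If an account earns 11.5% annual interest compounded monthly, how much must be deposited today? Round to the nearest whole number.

€53

Periodic rate = 11.5%/12 = 0.00958333; 342 periods.
P = 1,390/(1 + 0.115/12)^342 ≈ 1,390/26.09894605 ≈ 53.2589.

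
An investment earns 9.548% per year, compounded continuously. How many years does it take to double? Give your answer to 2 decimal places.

e^(0.09548t) = 2, so 0.09548t = ln 2 ≈ 0.69315.
t ≈ 0.69315/0.09548 ≈ 7.2596.

7.26 years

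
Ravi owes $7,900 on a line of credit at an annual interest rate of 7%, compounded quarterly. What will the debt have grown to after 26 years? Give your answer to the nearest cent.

$47,996.17

Growth factor = (1 + 0.0175)^104 ≈ 6.075464133.
A ≈ 7,900 × 6.075464133 ≈ 47,996.1667.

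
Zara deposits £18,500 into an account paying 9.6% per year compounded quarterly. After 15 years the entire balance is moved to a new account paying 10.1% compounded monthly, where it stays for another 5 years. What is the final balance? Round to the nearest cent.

£126,931.68

After 15 years at 9.6%: 18,500 × 4.14951556888 ≈ 76,766.0380.
Then 5 years at 10.1%: 76,766.0380 × 1.65348741399 ≈ 126,931.6777.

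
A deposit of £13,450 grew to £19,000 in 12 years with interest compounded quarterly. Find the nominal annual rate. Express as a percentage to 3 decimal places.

2.889%

(1 + r/4)^48 = 19,000/13,450 = 1.41264.
1 + r/4 = 1.41264^(1/48) ≈ 1.007223, so r/4 ≈ 0.00722304.
r ≈ 4·0.00722304 = 2.88922%.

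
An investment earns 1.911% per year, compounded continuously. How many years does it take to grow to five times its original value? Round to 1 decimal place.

e^(0.01911t) = 5, so 0.01911t = ln 5 ≈ 1.6094.
t ≈ 1.6094/0.01911 ≈ 84.2197.

84.2 years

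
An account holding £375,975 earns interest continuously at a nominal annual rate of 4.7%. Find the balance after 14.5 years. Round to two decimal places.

A = P·e^(rt) = 375,975·e^(0.047·14.5) = 375,975·e^0.6815.
e^0.6815 ≈ 1.97684077055, so A ≈ 743,242.7087.

£743,242.71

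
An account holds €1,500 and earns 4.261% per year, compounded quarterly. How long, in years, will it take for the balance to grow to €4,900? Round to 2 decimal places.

(1 + 0.0106525)^(4t) = 4,900/1,500 = 3.2667.
4t·ln(1 + 0.0106525) = ln(3.2667); 4t = 1.1838/0.0105962 ≈ 111.7169.
t ≈ 27.9292 years.

27.93 years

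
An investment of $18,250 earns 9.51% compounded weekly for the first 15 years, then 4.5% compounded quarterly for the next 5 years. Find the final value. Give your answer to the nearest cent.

$94,926.80

After 15 years at 9.51%: 18,250 × 4.1586777022 ≈ 75,895.8681.
Then 5 years at 4.5%: 75,895.8681 × 1.2507505208 ≈ 94,926.7965.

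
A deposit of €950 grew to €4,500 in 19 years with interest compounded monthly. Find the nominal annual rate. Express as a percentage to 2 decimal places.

The 228-period growth factor is 4,500/950 = 4.73684.
r/12 = 4.73684^(1/228) − 1 ≈ 0.00684512, so r ≈ 12·0.00684512 = 8.21415%.

8.21%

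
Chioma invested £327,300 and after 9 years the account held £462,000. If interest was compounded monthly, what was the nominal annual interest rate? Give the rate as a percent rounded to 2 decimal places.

The 108-period growth factor is 462,000/327,300 = 1.41155.
r/12 = 1.41155^(1/108) − 1 ≈ 0.00319665, so r ≈ 12·0.00319665 = 3.83598%.

3.84%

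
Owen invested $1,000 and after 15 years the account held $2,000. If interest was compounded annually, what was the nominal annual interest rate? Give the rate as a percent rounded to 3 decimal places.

The 15-period growth factor is 2,000/1,000 = 2.
r = 2^(1/15) − 1 ≈ 0.0472941, i.e. 4.72941%.

4.729%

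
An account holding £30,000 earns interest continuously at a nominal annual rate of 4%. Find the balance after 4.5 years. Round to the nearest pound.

A = P·e^(rt) = 30,000·e^(0.04·4.5) = 30,000·e^0.18.
e^0.18 ≈ 1.1972173631, so A ≈ 35,916.5209.

£35,917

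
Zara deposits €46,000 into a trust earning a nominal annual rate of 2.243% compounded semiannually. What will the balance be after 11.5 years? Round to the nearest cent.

€59,450.90

Periodic rate = 2.243%/2 = 0.011215; periods = 2·11.5 = 23.
A = 46,000·(1 + 0.011215)^23 ≈ 46,000·1.2924107822 ≈ 59,450.8960.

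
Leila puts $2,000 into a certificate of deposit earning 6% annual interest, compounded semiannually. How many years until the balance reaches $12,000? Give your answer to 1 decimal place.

30.3 years

(1 + 0.03)^(2t) = 12,000/2,000 = 6.
2t·ln(1 + 0.03) = ln(6); 2t = 1.7918/0.0295588 ≈ 60.6168.
t ≈ 30.3084 years.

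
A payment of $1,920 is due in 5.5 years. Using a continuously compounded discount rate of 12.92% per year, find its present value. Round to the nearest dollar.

$943

P = A·e^(−rt) = 1,920·e^(−0.7106).
e^(−0.7106) ≈ 0.4913492994, so P ≈ 943.3907.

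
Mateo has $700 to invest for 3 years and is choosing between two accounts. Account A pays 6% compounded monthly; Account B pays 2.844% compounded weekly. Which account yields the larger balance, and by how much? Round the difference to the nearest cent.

Account A, by $75.35

Account A growth factor: (1 + 0.005)^36 ≈ 1.19668052; balance ≈ 837.6764.
Account B growth factor: (1 + 0.02844/52)^156 ≈ 1.08904011; balance ≈ 762.3281.
Account A is larger by 75.3483.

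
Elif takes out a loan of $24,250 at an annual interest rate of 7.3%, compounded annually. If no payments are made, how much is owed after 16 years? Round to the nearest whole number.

$74,870

Growth factor = (1 + 0.073)^16 ≈ 3.0874188505.
A ≈ 24,250 × 3.0874188505 ≈ 74,869.9071.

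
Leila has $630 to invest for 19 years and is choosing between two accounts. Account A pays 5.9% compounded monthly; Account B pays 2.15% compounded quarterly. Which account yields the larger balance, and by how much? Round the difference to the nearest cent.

A: (1 + 0.059/12)^228 ≈ 3.059505214, so 630 × 3.059505214 ≈ 1,927.4883.
B: (1 + 0.005375)^76 ≈ 1.50291428, so 630 × 1.50291428 ≈ 946.8360.
Difference ≈ 980.6523 in favor of A.

Account A, by $980.65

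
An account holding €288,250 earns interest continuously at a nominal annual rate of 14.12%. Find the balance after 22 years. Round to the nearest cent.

A = P·e^(rt) = 288,250·e^(0.1412·22) = 288,250·e^3.1064.
e^3.1064 ≈ 22.34047375508, so A ≈ 6,439,641.5599.

€6,439,641.56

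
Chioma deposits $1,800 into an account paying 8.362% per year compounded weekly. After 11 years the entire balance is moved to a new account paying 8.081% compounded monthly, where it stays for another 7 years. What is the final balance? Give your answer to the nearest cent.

$7,929.91

After 11 years at 8.362%: 1,800 × 2.506985966 ≈ 4,512.5747.
Then 7 years at 8.081%: 4,512.5747 × 1.757291758 ≈ 7,929.9104.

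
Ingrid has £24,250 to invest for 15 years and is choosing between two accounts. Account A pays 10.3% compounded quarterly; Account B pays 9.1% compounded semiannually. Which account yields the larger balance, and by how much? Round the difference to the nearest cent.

Account A, by £19,344.88

A: (1 + 0.02575)^60 ≈ 4.59718031436, so 24,250 × 4.59718031436 ≈ 111,481.6226.
B: (1 + 0.0455)^30 ≈ 3.7994533328, so 24,250 × 3.7994533328 ≈ 92,136.7433.
Difference ≈ 19,344.8793 in favor of A.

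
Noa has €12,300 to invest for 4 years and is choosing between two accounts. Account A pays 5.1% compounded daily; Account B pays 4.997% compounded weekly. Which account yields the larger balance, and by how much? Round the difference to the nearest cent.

A: (1 + 0.051/365)^1460 ≈ 1.2262806779, so 12,300 × 1.2262806779 ≈ 15,083.2523.
B: (1 + 0.04997/52)^208 ≈ 1.2211389917, so 12,300 × 1.2211389917 ≈ 15,020.0096.
Difference ≈ 63.2427 in favor of A.

Account A, by €63.24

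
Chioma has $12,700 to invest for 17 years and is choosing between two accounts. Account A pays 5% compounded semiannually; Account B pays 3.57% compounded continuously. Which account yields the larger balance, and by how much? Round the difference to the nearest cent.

Account A growth factor: (1 + 0.025)^34 ≈ 2.3153221327; balance ≈ 29,404.5911.
Account B growth factor: e^(0.0357·17) = e^0.6069 ≈ 1.8347348956; balance ≈ 23,301.1332.
Account A is larger by 6,103.4579.

Account A, by $6,103.46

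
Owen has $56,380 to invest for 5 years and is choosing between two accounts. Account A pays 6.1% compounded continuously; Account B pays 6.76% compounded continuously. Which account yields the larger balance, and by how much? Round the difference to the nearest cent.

A: e^(0.061·5) = e^0.305 ≈ 1.356625003, so 56,380 × 1.356625003 ≈ 76,486.5177.
B: e^(0.0676·5) = e^0.338 ≈ 1.4021405034, so 56,380 × 1.4021405034 ≈ 79,052.6816.
Difference ≈ 2,566.1639 in favor of B.

Account B, by $2,566.16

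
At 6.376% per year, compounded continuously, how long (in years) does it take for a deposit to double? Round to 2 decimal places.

10.87 years

e^(0.06376t) = 2, so 0.06376t = ln 2 ≈ 0.69315.
t ≈ 0.69315/0.06376 ≈ 10.8712.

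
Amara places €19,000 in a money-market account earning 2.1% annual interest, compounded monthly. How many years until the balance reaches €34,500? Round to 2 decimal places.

(1 + 0.00175)^(12t) = 34,500/19,000 = 1.8158.
12t·ln(1 + 0.00175) = ln(1.8158); 12t = 0.59652/0.00174847 ≈ 341.1669.
t ≈ 28.4306 years.

28.43 years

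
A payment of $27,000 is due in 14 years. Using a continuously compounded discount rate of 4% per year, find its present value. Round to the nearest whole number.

$15,423

P = A·e^(−rt) = 27,000·e^(−0.56).
e^(−0.56) ≈ 0.57120906385, so P ≈ 15,422.6447.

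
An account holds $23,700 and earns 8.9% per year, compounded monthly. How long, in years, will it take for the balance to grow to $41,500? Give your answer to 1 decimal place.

We need (1 + 0.00741667)^(12t) = 1.7511, so 12t = ln 1.7511 / ln 1.007417 ≈ 75.8148.
t ≈ 75.8148/12 = 6.3179 years.

6.3 years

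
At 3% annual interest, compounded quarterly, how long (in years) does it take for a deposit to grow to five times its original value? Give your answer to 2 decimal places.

53.85 years

(1 + 0.0075)^(4t) = 5.
4t = ln 5 / ln(1 + 0.0075) ≈ 1.6094/0.00747201 ≈ 215.3954.
t ≈ 53.8489.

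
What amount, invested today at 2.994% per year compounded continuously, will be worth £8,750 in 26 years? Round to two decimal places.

P = A·e^(−rt) = 8,750·e^(−0.77844).
e^(−0.77844) ≈ 0.4591216828, so P ≈ 4,017.3147.

£4,017.31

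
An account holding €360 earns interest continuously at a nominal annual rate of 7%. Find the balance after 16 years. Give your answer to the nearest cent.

€1,103.35

A = P·e^(rt) = 360·e^(0.07·16) = 360·e^1.12.
e^1.12 ≈ 3.064854203, so A ≈ 1,103.3475.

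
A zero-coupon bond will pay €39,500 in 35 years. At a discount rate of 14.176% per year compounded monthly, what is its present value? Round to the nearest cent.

€284.73

Periodic rate = 14.176%/12 = 0.0118133; 420 periods.
P = 39,500/(1 + 0.14176/12)^420 ≈ 39,500/138.72898226 ≈ 284.7278.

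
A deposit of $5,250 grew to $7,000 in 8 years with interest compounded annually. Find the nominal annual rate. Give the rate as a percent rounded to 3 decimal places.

The 8-period growth factor is 7,000/5,250 = 1.33333.
r = 1.33333^(1/8) − 1 ≈ 0.0366146, i.e. 3.66146%.

3.661%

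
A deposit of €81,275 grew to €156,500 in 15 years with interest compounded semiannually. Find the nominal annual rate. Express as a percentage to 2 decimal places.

4.42%

(1 + r/2)^30 = 156,500/81,275 = 1.92556.
1 + r/2 = 1.92556^(1/30) ≈ 1.022081, so r/2 ≈ 0.0220808.
r ≈ 2·0.0220808 = 4.41617%.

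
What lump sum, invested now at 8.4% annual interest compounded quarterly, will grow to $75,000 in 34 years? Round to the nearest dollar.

Periodic rate = 8.4%/4 = 0.021; 136 periods.
P = 75,000/(1 + 0.021)^136 ≈ 75,000/16.884994512 ≈ 4,441.8137.

$4,442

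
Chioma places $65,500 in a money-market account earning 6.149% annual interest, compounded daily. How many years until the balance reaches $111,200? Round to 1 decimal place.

8.6 years

(1 + 0.000168466)^(365t) = 111,200/65,500 = 1.6977.
365t·ln(1 + 0.000168466) = ln(1.6977); 365t = 0.52928/0.000168452 ≈ 3142.0322.
t ≈ 8.6083 years.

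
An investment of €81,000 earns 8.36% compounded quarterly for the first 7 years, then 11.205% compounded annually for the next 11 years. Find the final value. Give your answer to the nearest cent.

After 7 years at 8.36%: 81,000 × 1.78455405234 ≈ 144,548.8782.
Then 11 years at 11.205%: 144,548.8782 × 3.21638078405 ≈ 464,924.2343.

€464,924.23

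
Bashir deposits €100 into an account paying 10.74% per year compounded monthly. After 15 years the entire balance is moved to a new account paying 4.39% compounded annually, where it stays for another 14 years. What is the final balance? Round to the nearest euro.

After 15 years at 10.74%: 100 × 4.97205633 ≈ 497.2056.
Then 14 years at 4.39%: 497.2056 × 1.82483905 ≈ 907.3203.

€907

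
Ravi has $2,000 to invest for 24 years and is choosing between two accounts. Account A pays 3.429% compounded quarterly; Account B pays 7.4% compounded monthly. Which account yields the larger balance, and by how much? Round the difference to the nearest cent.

Account B, by $7,209.61

Account A growth factor: (1 + 0.0085725)^96 ≈ 2.269257347; balance ≈ 4,538.5147.
Account B growth factor: (1 + 0.074/12)^288 ≈ 5.8740621241; balance ≈ 11,748.1242.
Account B is larger by 7,209.6096.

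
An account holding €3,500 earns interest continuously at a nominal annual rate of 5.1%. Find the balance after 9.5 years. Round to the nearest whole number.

A = P·e^(rt) = 3,500·e^(0.051·9.5) = 3,500·e^0.4845.
e^0.4845 ≈ 1.623363124, so A ≈ 5,681.7709.

€5,682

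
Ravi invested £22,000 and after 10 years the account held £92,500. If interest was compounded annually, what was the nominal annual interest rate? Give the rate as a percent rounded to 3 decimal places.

The 10-period growth factor is 92,500/22,000 = 4.20455.
r = 4.20455^(1/10) − 1 ≈ 0.154441, i.e. 15.44414%.

15.444%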